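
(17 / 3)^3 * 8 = 39304 / 27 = 1455.70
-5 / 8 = -0.62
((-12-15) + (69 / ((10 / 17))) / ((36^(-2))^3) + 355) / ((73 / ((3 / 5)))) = 3830048525112 / 1825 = 2098656726.09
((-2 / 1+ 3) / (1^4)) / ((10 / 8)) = 4 / 5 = 0.80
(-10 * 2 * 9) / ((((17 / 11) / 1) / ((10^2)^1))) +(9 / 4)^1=-791847 / 68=-11644.81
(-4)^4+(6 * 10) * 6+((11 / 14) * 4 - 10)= 4264 / 7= 609.14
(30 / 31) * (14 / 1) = 420 / 31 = 13.55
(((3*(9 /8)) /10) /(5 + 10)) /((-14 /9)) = -81 /5600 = -0.01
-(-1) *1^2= 1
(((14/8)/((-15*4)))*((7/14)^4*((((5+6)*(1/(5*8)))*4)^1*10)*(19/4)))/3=-1463/46080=-0.03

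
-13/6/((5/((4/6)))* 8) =-13/360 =-0.04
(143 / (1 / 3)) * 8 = 3432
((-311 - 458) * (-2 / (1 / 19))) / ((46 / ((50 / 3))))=730550 / 69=10587.68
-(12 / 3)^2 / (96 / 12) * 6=-12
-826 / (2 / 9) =-3717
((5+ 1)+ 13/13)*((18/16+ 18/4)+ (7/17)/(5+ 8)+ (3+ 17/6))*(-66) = -4692611/884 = -5308.38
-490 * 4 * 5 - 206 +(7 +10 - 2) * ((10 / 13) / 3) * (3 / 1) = -129928 / 13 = -9994.46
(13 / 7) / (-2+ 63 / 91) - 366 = -43723 / 119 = -367.42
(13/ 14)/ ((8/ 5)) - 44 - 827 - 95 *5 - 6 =-151359/ 112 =-1351.42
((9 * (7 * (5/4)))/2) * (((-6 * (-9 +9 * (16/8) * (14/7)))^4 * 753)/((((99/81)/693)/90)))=1042080260753945700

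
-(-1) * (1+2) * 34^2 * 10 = 34680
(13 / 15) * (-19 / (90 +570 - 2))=-247 / 9870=-0.03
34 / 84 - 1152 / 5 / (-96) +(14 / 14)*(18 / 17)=13793 / 3570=3.86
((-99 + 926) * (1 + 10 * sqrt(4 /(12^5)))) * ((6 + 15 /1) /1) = 28945 * sqrt(3) /72 + 17367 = 18063.31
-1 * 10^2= -100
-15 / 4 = -3.75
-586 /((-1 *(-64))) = -293 /32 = -9.16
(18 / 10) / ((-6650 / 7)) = -9 / 4750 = -0.00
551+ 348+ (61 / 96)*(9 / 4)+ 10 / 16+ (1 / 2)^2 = 901.30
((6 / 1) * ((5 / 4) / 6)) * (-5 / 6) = -25 / 24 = -1.04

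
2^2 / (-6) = -2 / 3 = -0.67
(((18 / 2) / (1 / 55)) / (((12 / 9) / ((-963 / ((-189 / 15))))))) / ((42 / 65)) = 43912.31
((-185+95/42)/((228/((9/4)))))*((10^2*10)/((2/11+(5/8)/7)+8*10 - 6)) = -21106250/869269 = -24.28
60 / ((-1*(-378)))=0.16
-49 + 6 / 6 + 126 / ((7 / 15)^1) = 222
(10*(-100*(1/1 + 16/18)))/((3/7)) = -119000/27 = -4407.41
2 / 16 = 1 / 8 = 0.12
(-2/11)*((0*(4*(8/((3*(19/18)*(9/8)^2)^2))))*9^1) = 0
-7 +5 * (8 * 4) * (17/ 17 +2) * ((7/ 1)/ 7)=473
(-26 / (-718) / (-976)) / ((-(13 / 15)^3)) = 3375 / 59214896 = 0.00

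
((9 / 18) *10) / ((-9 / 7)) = -35 / 9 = -3.89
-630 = -630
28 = 28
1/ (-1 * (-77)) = 1/ 77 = 0.01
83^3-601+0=571186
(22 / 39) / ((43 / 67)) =1474 / 1677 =0.88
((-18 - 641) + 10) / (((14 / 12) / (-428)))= 1666632 / 7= 238090.29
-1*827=-827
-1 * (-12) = 12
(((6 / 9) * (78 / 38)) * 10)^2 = 67600 / 361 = 187.26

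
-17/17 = -1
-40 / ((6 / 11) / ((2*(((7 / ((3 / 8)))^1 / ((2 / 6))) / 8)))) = -3080 / 3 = -1026.67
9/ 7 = 1.29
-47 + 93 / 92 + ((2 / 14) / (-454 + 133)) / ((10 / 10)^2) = -9507149 / 206724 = -45.99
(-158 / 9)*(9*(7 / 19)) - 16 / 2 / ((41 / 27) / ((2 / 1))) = -68.75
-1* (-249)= 249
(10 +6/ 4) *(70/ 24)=33.54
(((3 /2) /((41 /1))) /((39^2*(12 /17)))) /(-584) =-17 /291350592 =-0.00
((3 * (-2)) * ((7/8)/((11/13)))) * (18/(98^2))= -351/30184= -0.01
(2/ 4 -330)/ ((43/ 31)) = -20429/ 86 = -237.55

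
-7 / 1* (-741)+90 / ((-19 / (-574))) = 150213 / 19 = 7905.95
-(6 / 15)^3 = -8 / 125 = -0.06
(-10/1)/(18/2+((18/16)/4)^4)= -2097152/1888749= -1.11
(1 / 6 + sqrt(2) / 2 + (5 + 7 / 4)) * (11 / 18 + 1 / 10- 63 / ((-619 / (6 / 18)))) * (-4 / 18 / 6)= -1722499 / 9025020- 20753 * sqrt(2) / 1504170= -0.21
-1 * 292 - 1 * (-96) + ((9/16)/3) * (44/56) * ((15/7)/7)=-2150801/10976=-195.95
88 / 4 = 22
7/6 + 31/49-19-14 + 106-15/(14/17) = 8318/147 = 56.59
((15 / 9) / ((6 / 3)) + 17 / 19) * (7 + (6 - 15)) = -197 / 57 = -3.46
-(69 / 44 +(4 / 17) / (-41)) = -47917 / 30668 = -1.56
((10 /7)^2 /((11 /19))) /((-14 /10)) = -9500 /3773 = -2.52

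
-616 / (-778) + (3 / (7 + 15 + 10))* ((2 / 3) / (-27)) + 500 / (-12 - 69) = -2713999 / 504144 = -5.38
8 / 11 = 0.73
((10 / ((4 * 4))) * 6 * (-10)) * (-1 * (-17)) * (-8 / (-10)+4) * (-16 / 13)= 48960 / 13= 3766.15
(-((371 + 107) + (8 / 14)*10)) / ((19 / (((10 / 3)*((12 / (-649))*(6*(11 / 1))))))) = 812640 / 7847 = 103.56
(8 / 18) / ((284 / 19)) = 19 / 639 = 0.03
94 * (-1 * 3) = -282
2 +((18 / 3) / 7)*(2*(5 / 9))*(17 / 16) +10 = 1093 / 84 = 13.01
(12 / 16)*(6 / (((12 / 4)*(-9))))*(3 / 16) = -1 / 32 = -0.03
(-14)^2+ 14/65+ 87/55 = 28285/143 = 197.80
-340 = -340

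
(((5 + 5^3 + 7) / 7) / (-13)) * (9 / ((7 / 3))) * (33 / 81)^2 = -0.96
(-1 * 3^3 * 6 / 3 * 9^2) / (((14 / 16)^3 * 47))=-2239488 / 16121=-138.92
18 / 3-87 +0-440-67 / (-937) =-488110 / 937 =-520.93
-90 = -90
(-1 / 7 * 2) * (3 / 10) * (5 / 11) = -3 / 77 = -0.04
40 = 40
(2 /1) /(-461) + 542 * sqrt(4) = 499722 /461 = 1084.00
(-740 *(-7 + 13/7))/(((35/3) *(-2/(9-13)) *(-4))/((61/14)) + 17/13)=-63376560/67403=-940.26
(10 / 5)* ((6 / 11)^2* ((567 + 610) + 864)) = 146952 / 121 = 1214.48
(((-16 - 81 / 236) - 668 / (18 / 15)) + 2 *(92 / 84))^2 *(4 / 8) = 8003133498361 / 49123872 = 162917.40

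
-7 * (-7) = 49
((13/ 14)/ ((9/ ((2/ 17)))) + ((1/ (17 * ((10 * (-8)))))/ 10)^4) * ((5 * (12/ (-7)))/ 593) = -26160742400000063/ 149106874183680000000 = -0.00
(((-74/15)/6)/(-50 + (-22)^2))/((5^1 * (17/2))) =-37/830025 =-0.00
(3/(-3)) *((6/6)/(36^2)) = -1/1296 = -0.00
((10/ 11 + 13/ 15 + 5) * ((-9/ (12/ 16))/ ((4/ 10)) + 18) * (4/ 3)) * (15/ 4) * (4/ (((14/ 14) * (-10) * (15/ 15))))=8944/ 55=162.62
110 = 110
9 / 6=3 / 2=1.50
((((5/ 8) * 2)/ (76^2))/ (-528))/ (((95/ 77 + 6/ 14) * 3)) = -35/ 425852928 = -0.00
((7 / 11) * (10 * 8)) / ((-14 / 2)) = -80 / 11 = -7.27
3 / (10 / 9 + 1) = 27 / 19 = 1.42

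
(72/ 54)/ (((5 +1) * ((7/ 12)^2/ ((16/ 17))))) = 512/ 833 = 0.61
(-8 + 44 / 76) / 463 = -141 / 8797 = -0.02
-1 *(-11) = 11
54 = 54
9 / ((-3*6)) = -1 / 2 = -0.50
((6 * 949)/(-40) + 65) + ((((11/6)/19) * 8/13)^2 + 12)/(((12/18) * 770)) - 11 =-88.33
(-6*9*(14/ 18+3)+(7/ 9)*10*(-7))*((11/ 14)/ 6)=-33.84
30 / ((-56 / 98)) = -105 / 2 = -52.50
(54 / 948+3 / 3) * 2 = 167 / 79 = 2.11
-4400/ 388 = -1100/ 97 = -11.34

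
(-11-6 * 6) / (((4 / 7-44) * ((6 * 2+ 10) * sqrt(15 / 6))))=329 * sqrt(10) / 33440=0.03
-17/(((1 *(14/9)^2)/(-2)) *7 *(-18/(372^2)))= -5293188/343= -15432.03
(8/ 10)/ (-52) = -1/ 65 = -0.02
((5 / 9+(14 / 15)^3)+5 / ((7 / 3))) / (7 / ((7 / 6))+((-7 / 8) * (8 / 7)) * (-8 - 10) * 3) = 41479 / 708750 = 0.06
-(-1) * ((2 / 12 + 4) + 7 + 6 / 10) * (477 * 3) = 168381 / 10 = 16838.10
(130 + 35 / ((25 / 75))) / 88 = 235 / 88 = 2.67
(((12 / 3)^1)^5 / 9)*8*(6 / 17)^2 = 32768 / 289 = 113.38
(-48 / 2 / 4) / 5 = -1.20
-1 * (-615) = 615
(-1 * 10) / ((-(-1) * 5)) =-2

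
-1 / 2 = -0.50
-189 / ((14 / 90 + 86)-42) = -4.28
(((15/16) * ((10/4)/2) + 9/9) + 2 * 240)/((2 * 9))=30859/1152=26.79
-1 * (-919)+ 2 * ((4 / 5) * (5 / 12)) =2759 / 3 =919.67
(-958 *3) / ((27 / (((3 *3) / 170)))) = -479 / 85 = -5.64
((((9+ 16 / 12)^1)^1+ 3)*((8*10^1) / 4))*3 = 800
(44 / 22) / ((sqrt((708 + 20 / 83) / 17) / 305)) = 305 * sqrt(5184014) / 7348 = 94.51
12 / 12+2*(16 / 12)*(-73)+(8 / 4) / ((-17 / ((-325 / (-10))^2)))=-32429 / 102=-317.93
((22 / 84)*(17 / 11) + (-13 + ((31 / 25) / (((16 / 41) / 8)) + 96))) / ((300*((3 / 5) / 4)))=2.42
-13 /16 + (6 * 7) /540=-529 /720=-0.73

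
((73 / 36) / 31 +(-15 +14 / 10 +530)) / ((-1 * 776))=-2881877 / 4330080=-0.67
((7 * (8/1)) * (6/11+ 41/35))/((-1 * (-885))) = 5288/48675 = 0.11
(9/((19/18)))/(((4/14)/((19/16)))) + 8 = 695/16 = 43.44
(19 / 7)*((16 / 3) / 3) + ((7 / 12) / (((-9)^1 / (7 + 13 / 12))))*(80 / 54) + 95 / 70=82766 / 15309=5.41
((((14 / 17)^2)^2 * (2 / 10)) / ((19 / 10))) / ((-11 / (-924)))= 6453888 / 1586899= 4.07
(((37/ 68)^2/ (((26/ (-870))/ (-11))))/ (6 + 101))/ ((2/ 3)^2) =58955985/ 25727936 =2.29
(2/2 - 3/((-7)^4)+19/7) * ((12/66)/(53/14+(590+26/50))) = 891500/784810411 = 0.00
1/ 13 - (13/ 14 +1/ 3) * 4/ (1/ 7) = -1375/ 39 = -35.26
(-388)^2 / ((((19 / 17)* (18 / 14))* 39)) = 2686.27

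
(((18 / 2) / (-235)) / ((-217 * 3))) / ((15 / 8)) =8 / 254975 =0.00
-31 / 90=-0.34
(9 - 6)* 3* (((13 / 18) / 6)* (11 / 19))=143 / 228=0.63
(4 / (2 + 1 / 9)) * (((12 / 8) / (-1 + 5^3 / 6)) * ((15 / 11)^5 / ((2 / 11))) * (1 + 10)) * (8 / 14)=492075000 / 21065737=23.36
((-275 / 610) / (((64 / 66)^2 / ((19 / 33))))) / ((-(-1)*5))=-6897 / 124928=-0.06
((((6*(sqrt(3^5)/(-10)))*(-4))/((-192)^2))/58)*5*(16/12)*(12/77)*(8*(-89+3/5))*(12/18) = -221*sqrt(3)/44660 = -0.01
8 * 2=16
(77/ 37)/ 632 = 77/ 23384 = 0.00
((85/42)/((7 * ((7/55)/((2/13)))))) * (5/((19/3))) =23375/84721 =0.28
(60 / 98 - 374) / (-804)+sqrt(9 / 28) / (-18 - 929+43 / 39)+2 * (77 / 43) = 1713428 / 423507 - 117 * sqrt(7) / 516460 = 4.05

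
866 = 866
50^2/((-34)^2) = 2.16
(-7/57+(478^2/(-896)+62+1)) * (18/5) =-7359243/10640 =-691.66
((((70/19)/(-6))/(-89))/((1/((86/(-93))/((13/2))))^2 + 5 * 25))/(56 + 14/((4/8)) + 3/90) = 0.00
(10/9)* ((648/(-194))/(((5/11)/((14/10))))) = -5544/485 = -11.43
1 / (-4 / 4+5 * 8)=1 / 39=0.03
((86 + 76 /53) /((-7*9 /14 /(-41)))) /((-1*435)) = -379988 /207495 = -1.83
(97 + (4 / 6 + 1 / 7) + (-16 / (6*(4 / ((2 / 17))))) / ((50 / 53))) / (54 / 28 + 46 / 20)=72684 / 3145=23.11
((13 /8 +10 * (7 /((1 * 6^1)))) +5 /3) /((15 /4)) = 359 /90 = 3.99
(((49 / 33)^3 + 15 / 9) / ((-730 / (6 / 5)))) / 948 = -44386 / 5181216975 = -0.00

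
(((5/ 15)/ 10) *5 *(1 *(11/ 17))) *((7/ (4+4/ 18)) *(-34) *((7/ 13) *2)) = -1617/ 247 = -6.55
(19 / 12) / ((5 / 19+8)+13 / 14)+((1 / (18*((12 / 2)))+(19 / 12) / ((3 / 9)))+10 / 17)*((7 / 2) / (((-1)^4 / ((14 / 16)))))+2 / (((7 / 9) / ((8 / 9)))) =1578252149 / 83795040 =18.83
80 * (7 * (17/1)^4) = 46771760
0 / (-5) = 0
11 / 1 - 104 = -93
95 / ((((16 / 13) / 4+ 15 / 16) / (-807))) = -61568.80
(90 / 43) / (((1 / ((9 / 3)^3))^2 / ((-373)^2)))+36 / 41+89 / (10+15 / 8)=35554549524866 / 167485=212284977.91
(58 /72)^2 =841 /1296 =0.65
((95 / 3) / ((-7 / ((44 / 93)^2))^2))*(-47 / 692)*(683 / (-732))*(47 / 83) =33576138537040 / 28895114131058259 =0.00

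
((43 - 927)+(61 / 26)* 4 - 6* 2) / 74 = -5763 / 481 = -11.98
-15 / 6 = -5 / 2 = -2.50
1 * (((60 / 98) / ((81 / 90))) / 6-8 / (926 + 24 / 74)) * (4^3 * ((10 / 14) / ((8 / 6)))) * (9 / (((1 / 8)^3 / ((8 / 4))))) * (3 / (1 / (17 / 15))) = 661433253888 / 5877991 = 112527.10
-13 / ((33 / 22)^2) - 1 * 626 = -5686 / 9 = -631.78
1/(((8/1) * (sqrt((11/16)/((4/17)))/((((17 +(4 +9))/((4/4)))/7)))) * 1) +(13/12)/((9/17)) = 30 * sqrt(187)/1309 +221/108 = 2.36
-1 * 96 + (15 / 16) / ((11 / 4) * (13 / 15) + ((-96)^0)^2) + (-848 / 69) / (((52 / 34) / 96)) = -210533045 / 242788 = -867.15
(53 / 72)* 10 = 265 / 36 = 7.36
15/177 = 5/59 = 0.08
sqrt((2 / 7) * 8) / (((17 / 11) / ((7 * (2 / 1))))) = 88 * sqrt(7) / 17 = 13.70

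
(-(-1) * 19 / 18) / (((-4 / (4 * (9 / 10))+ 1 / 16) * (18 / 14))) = -1064 / 1359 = -0.78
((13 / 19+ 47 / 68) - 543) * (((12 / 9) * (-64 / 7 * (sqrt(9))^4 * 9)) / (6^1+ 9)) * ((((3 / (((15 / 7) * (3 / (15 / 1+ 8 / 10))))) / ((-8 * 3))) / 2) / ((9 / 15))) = -663390492 / 8075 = -82153.62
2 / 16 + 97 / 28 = 3.59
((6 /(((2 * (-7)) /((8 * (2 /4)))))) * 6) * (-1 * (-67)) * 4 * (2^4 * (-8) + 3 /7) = 17231328 /49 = 351659.76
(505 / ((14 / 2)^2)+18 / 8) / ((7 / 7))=2461 / 196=12.56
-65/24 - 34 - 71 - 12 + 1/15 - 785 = -108557/120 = -904.64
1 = 1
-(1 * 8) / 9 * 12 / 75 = -32 / 225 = -0.14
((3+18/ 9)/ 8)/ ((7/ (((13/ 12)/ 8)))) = 65/ 5376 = 0.01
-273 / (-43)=273 / 43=6.35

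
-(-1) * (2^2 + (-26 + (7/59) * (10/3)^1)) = -3824/177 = -21.60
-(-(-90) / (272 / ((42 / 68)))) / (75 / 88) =-0.24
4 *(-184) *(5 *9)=-33120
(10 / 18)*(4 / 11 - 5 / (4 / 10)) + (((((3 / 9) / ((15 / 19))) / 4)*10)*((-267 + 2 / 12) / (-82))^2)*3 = 427990529 / 15976224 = 26.79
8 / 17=0.47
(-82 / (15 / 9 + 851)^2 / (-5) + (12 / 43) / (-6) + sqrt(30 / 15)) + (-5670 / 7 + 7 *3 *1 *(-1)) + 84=-525481188563 / 703411630 + sqrt(2)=-745.63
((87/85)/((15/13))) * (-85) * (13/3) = -4901/15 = -326.73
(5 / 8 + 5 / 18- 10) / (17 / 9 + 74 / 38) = -12445 / 5248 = -2.37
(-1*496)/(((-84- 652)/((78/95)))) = 0.55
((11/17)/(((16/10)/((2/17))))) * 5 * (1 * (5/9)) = 1375/10404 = 0.13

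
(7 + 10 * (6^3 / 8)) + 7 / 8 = 2223 / 8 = 277.88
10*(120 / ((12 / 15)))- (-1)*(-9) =1491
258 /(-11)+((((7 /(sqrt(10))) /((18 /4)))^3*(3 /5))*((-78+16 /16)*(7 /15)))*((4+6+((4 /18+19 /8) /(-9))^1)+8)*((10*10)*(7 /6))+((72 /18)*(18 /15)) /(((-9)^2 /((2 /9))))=-14852833303*sqrt(10) /8857350-313294 /13365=-5326.24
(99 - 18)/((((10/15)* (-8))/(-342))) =5194.12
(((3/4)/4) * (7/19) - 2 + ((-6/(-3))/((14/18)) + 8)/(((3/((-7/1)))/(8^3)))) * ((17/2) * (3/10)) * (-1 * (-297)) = -58163030937/6080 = -9566287.98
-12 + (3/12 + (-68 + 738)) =2633/4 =658.25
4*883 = 3532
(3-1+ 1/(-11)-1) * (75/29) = 750/319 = 2.35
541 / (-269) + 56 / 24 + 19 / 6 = 1877 / 538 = 3.49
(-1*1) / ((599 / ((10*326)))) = -3260 / 599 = -5.44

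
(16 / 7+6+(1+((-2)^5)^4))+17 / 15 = 110101574 / 105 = 1048586.42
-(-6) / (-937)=-6 / 937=-0.01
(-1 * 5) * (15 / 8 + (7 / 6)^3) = -935 / 54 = -17.31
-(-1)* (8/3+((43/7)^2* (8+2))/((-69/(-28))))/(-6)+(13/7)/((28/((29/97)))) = -102108745/3935484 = -25.95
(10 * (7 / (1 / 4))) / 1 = 280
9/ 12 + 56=227/ 4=56.75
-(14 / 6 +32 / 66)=-31 / 11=-2.82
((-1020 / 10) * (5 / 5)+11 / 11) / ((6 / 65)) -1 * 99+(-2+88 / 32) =-14309 / 12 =-1192.42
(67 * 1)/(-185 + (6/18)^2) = -603/1664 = -0.36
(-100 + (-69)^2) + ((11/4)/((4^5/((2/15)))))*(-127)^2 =143363339/30720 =4666.78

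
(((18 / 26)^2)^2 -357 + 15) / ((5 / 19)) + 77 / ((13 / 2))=-183773029 / 142805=-1286.88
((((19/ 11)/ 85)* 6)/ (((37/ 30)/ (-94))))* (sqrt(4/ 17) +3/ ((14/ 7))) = -96444/ 6919 - 128592* sqrt(17)/ 117623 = -18.45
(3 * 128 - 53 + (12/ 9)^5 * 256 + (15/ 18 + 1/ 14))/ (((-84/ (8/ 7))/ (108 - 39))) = -110380588/ 83349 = -1324.32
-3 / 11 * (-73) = 219 / 11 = 19.91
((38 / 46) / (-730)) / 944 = -19 / 15849760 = -0.00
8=8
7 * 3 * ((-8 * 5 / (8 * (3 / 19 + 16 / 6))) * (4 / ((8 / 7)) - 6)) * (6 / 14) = 12825 / 322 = 39.83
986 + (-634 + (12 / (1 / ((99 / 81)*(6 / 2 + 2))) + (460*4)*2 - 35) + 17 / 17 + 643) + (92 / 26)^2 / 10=11954009 / 2535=4715.59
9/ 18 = 1/ 2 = 0.50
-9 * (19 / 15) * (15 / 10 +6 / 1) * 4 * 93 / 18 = -1767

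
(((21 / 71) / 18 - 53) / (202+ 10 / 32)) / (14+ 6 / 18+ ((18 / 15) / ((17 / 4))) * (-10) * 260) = 3069656 / 8436719343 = 0.00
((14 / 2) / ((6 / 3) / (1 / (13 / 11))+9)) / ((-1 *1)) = -77 / 125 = -0.62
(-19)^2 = 361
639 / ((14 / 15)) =9585 / 14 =684.64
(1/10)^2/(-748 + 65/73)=-73/5453900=-0.00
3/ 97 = 0.03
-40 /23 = -1.74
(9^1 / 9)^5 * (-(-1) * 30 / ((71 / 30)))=900 / 71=12.68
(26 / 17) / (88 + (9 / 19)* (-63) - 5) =247 / 8585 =0.03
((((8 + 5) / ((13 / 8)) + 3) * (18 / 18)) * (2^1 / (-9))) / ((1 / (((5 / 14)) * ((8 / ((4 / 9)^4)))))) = -40095 / 224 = -179.00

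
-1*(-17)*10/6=85/3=28.33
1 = 1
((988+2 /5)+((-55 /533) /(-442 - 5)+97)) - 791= 350705747 /1191255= 294.40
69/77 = 0.90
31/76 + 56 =4287/76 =56.41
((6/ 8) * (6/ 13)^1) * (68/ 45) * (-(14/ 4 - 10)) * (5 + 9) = 238/ 5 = 47.60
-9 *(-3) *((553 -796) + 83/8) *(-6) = 150741/4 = 37685.25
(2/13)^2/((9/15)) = 20/507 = 0.04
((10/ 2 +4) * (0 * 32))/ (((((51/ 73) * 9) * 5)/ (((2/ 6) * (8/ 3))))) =0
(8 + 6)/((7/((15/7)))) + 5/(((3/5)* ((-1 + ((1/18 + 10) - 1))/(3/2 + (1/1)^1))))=1395/203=6.87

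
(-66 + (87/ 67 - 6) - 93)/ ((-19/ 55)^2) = -33178200/ 24187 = -1371.74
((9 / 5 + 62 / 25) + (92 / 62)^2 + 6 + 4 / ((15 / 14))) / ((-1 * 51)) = -1168711 / 3675825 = -0.32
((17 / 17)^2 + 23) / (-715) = -24 / 715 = -0.03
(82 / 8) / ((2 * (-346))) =-41 / 2768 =-0.01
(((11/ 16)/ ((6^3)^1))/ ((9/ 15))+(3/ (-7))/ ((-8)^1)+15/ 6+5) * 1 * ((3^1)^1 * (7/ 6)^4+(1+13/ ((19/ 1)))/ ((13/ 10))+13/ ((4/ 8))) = 1923142683463/ 7744149504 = 248.33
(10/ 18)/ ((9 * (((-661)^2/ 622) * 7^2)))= 3110/ 1734139449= 0.00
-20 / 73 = -0.27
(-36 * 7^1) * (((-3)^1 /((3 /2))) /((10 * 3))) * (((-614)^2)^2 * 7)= 83570078601408 /5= 16714015720281.60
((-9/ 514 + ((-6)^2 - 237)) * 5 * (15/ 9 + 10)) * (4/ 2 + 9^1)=-128986.24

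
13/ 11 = 1.18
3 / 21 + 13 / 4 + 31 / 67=7233 / 1876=3.86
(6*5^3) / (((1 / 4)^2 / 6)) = 72000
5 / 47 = 0.11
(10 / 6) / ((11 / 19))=95 / 33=2.88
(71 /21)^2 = 5041 /441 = 11.43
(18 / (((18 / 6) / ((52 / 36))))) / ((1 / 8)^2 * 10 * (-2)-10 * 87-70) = -416 / 45135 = -0.01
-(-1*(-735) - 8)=-727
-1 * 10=-10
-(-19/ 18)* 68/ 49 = 646/ 441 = 1.46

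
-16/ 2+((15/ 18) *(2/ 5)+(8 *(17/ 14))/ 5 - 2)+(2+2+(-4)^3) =-7111/ 105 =-67.72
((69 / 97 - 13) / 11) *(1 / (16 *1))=-149 / 2134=-0.07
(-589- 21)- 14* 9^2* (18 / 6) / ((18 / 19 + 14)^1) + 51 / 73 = -8675305 / 10366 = -836.90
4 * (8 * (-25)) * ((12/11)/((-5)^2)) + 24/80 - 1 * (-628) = 65273/110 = 593.39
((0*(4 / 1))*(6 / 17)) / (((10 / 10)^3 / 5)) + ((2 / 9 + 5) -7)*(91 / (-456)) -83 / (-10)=44399 / 5130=8.65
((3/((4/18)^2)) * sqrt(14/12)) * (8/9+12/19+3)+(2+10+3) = 15+6957 * sqrt(42)/152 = 311.62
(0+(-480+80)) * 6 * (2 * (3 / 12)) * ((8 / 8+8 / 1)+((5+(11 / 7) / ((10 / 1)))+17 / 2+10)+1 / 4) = -276420 / 7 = -39488.57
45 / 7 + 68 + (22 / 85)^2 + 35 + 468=29206838 / 50575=577.50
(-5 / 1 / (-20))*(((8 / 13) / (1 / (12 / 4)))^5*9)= 17915904 / 371293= 48.25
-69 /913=-0.08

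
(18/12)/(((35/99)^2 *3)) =4.00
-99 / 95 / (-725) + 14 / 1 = 964349 / 68875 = 14.00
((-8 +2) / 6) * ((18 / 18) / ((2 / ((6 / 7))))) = -3 / 7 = -0.43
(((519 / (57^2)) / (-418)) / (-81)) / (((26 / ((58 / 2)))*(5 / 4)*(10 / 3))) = 5017 / 3972389850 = 0.00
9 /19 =0.47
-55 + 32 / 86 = -2349 / 43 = -54.63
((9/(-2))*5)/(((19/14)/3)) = -945/19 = -49.74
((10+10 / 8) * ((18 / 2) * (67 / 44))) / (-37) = -27135 / 6512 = -4.17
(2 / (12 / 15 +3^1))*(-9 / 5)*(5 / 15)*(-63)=378 / 19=19.89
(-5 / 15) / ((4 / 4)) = -1 / 3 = -0.33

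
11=11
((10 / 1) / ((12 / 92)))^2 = 52900 / 9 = 5877.78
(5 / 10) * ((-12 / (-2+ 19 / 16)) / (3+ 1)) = 24 / 13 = 1.85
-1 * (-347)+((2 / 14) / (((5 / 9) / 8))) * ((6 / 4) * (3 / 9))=12181 / 35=348.03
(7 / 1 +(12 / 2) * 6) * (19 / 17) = 817 / 17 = 48.06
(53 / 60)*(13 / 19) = 0.60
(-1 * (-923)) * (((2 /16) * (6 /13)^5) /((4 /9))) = 155277 /28561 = 5.44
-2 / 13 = -0.15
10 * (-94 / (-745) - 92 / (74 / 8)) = -541364 / 5513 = -98.20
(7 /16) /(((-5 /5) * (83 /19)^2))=-2527 /110224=-0.02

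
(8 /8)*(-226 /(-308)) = 113 /154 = 0.73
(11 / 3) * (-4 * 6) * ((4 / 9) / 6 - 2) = 4576 / 27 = 169.48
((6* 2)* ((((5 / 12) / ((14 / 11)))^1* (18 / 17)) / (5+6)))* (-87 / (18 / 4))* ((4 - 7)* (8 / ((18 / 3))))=3480 / 119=29.24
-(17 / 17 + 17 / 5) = -22 / 5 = -4.40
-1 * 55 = -55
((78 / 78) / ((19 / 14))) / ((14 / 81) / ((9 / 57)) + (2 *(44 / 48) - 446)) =-6804 / 4091327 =-0.00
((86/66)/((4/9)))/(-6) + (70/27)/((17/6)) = 5741/13464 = 0.43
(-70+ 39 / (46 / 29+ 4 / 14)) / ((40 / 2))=-18683 / 7600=-2.46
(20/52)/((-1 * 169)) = -5/2197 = -0.00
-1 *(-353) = 353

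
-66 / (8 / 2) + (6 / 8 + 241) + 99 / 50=22723 / 100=227.23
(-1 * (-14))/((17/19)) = 266/17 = 15.65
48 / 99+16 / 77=160 / 231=0.69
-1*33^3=-35937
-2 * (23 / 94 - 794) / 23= 74613 / 1081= 69.02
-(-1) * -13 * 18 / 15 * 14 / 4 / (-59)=0.93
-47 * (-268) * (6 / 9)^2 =50384 / 9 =5598.22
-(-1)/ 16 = 1/ 16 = 0.06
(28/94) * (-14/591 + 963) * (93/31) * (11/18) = 43822163/83331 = 525.88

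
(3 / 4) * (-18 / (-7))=27 / 14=1.93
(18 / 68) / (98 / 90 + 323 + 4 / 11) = 4455 / 5460536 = 0.00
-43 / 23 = -1.87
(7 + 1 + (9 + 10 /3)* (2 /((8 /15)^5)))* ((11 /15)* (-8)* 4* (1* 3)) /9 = -104463667 /23040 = -4534.01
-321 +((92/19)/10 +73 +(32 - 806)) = -97044/95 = -1021.52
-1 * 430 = -430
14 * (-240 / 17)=-3360 / 17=-197.65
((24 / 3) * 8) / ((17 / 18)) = 1152 / 17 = 67.76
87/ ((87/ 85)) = 85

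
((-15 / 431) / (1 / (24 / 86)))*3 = -540 / 18533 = -0.03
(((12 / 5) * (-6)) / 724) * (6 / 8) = -27 / 1810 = -0.01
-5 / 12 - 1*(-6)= 67 / 12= 5.58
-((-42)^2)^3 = -5489031744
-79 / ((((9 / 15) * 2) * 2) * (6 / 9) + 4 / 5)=-395 / 12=-32.92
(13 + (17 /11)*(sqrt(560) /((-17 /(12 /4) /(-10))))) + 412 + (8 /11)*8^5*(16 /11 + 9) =120*sqrt(35) /11 + 30197985 /121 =249634.66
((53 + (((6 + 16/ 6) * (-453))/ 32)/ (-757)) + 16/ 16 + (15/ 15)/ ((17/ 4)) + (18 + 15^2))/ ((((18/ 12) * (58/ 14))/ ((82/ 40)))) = 98.11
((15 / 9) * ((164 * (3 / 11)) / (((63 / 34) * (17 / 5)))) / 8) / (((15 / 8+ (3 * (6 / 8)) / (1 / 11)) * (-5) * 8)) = -205 / 147609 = -0.00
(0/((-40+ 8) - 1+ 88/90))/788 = 0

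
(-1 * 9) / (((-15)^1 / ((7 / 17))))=21 / 85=0.25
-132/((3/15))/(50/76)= -5016/5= -1003.20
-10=-10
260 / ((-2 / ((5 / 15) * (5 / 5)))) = -130 / 3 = -43.33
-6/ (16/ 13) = -39/ 8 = -4.88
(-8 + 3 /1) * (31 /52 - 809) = 210185 /52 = 4042.02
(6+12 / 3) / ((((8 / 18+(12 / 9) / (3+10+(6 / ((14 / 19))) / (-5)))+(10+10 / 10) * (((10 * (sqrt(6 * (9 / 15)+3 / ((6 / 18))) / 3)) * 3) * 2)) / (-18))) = 81078570 / 489042792251 - 19053625140 * sqrt(35) / 489042792251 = -0.23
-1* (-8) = 8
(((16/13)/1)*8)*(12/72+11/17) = 8.01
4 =4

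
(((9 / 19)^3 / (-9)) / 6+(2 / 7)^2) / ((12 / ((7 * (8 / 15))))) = 53549 / 2160585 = 0.02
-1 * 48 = -48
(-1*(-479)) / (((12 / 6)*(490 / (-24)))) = -2874 / 245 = -11.73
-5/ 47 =-0.11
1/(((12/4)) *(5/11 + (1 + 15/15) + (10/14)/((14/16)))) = 539/5289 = 0.10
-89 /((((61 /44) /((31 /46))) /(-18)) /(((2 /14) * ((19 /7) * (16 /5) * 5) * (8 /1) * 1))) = 2657115648 /68747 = 38650.64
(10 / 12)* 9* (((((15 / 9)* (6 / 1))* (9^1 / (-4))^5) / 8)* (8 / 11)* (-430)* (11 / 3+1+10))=317388375 / 128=2479596.68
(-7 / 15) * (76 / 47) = -532 / 705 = -0.75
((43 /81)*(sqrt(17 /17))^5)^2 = 1849 /6561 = 0.28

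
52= 52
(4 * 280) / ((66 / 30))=5600 / 11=509.09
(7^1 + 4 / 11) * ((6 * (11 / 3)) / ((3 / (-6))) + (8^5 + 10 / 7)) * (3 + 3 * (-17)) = -890655264 / 77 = -11566951.48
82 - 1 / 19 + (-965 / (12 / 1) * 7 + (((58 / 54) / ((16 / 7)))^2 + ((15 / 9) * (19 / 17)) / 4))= -28951231957 / 60279552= -480.28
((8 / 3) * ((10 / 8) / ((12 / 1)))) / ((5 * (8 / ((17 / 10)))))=17 / 1440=0.01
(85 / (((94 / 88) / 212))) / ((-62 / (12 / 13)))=-4757280 / 18941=-251.16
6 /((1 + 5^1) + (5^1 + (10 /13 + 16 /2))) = 78 /257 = 0.30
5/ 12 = 0.42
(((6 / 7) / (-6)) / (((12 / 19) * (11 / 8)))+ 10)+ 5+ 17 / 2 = 10781 / 462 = 23.34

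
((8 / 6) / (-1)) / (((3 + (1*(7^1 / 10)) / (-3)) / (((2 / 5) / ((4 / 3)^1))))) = -12 / 83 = -0.14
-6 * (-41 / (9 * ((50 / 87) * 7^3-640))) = -1189 / 19265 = -0.06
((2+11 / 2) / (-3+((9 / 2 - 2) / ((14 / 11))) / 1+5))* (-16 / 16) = -70 / 37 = -1.89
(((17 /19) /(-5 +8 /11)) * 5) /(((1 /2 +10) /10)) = -18700 /18753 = -1.00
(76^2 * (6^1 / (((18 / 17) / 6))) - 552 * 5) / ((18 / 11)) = 1064932 / 9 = 118325.78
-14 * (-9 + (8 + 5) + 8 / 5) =-392 / 5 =-78.40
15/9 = 5/3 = 1.67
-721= -721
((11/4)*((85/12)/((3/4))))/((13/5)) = 4675/468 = 9.99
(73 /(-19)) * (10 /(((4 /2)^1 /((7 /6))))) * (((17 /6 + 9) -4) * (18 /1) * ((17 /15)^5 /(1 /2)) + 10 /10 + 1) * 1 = -34230052444 /2885625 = -11862.27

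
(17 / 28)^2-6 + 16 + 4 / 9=76297 / 7056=10.81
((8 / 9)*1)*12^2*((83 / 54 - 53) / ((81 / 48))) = -2845696 / 729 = -3903.56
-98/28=-7/2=-3.50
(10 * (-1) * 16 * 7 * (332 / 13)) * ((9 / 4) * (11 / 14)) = -657360 / 13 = -50566.15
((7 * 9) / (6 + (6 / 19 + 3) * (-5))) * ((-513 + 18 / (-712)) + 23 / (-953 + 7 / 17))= 196691224471 / 64376548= 3055.32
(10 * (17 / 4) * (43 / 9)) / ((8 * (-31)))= -3655 / 4464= -0.82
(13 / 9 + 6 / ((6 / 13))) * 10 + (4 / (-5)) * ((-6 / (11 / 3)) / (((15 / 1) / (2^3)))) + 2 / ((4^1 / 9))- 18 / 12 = 366653 / 2475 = 148.14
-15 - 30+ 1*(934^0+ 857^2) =734405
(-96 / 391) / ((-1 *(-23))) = -96 / 8993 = -0.01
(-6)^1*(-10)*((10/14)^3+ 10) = 213300/343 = 621.87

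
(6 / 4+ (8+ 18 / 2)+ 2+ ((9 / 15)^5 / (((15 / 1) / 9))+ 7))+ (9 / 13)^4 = 24791282563 / 892531250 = 27.78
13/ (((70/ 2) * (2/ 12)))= 78/ 35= 2.23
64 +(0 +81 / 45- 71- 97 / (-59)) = -1049 / 295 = -3.56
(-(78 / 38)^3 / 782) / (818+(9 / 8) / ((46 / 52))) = -118638 / 8788717919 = -0.00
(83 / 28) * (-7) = -83 / 4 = -20.75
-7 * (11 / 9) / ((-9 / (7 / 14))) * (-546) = -7007 / 27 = -259.52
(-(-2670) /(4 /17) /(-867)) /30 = -89 /204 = -0.44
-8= -8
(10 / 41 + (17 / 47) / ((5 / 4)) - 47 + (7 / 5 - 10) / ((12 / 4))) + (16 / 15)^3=-312952958 / 6503625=-48.12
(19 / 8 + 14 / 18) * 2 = 227 / 36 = 6.31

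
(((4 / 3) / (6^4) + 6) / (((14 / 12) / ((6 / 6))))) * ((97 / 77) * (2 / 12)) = 565801 / 523908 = 1.08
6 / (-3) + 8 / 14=-10 / 7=-1.43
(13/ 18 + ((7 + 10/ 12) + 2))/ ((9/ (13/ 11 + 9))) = 10640/ 891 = 11.94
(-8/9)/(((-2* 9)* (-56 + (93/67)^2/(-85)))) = -0.00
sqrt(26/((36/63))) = sqrt(182)/2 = 6.75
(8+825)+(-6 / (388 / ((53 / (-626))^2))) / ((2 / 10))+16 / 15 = 834.07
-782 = -782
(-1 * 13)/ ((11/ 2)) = -26/ 11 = -2.36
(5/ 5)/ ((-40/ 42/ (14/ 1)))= -14.70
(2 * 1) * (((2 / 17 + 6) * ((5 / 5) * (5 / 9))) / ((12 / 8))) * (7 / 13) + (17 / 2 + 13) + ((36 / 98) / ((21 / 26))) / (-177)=444700813 / 18577566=23.94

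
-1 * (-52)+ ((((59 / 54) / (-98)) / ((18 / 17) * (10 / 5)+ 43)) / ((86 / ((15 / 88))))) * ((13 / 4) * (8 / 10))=694197487 / 13349952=52.00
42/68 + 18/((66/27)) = 2985/374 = 7.98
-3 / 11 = -0.27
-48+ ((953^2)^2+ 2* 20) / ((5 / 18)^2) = 267249322420404 / 25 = 10689972896816.16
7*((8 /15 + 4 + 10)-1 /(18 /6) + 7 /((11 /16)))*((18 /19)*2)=337932 /1045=323.38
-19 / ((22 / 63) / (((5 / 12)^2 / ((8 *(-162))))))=3325 / 456192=0.01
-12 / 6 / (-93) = 2 / 93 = 0.02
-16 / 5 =-3.20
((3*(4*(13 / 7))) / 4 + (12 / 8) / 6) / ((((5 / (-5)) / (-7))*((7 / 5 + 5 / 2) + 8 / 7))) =5705 / 706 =8.08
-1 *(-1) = 1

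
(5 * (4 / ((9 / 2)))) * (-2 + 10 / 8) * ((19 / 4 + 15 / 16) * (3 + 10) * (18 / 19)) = -17745 / 76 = -233.49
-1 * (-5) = 5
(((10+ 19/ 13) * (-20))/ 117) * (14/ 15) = -8344/ 4563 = -1.83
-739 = -739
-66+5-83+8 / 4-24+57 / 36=-164.42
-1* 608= -608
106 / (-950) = -53 / 475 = -0.11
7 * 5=35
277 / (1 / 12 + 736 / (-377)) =-1253148 / 8455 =-148.21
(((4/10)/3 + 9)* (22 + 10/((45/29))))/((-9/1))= -28.87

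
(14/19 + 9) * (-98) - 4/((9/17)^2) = -1490494/1539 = -968.48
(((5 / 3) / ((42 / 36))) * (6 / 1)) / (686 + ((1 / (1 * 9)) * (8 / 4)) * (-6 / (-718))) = 16155 / 1292942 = 0.01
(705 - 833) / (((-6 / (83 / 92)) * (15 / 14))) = 18592 / 1035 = 17.96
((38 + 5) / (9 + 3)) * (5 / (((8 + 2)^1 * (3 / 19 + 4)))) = 0.43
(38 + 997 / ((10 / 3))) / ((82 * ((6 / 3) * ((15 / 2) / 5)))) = 3371 / 2460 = 1.37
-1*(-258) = 258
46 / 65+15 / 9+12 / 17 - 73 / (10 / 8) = -55.32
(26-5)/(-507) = -7/169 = -0.04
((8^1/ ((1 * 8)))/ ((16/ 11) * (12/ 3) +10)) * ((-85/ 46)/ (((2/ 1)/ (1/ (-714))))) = 55/ 672336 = 0.00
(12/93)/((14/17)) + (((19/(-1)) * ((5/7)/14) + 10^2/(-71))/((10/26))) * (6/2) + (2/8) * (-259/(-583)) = -4597338419/251503868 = -18.28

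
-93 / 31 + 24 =21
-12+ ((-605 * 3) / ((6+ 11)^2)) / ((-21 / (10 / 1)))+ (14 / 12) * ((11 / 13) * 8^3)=39166562 / 78897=496.43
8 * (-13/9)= -104/9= -11.56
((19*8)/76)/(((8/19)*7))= 19/28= 0.68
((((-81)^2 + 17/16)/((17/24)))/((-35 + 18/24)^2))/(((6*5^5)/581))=244003732/997103125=0.24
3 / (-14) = -3 / 14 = -0.21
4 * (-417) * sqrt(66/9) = -556 * sqrt(66) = -4516.97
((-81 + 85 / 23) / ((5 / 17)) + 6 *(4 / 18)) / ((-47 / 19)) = 1714142 / 16215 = 105.71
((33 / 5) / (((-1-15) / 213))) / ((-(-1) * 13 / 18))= -63261 / 520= -121.66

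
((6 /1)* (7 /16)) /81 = 7 /216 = 0.03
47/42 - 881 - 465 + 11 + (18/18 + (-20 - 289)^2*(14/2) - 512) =27993929/42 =666522.12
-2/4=-1/2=-0.50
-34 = -34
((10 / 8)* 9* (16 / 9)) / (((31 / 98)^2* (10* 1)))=19208 / 961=19.99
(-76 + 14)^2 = 3844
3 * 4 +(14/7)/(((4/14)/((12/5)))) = 144/5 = 28.80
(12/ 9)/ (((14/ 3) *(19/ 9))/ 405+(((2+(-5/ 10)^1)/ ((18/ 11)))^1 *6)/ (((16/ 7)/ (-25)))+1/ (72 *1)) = -466560/ 21036503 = -0.02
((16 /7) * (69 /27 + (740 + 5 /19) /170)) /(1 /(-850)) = -16070000 /1197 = -13425.23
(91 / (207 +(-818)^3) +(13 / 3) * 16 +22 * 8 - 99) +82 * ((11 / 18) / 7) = 407139152309 / 2652509475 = 153.49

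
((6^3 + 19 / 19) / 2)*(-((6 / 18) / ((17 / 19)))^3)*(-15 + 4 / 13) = 284284973 / 3448926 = 82.43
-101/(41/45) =-4545/41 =-110.85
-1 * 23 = -23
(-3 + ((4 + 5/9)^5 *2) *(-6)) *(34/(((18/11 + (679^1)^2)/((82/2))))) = -7107061401902/99821724327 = -71.20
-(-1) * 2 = 2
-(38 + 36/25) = -986/25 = -39.44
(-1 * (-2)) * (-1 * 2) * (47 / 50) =-94 / 25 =-3.76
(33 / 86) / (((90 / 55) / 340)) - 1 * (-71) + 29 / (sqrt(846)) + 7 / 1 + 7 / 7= 29 * sqrt(94) / 282 + 20476 / 129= 159.73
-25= -25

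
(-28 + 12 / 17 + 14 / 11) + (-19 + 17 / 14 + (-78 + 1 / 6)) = -477682 / 3927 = -121.64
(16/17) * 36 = 576/17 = 33.88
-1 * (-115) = 115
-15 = -15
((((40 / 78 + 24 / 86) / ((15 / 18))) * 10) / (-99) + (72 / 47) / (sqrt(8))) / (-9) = 5312 / 498069 - 2 * sqrt(2) / 47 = -0.05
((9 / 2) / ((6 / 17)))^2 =2601 / 16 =162.56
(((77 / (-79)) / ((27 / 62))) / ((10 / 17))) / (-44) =3689 / 42660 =0.09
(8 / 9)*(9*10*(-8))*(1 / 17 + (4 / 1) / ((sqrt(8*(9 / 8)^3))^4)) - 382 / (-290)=-73439534273 / 1310002065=-56.06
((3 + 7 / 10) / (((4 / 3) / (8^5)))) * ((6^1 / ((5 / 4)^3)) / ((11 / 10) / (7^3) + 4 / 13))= 518991642624 / 577625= 898492.35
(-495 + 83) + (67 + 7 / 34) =-11723 / 34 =-344.79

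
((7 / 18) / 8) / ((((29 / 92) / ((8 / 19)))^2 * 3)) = 236992 / 8197227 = 0.03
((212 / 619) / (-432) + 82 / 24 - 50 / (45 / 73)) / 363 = -2597041 / 12133638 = -0.21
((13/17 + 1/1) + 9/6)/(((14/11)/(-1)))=-1221/476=-2.57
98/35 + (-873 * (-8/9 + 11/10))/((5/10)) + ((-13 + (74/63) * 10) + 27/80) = -1848251/5040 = -366.72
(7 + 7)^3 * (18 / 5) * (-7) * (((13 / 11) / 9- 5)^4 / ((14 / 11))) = -148105866038144 / 4851495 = -30527881.83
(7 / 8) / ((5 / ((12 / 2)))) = 21 / 20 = 1.05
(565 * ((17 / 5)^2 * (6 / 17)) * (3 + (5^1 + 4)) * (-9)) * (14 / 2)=-8713656 / 5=-1742731.20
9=9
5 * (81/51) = 135/17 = 7.94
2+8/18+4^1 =58/9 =6.44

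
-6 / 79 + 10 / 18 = 341 / 711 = 0.48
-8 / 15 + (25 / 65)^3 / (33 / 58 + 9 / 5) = -1281218 / 2515565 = -0.51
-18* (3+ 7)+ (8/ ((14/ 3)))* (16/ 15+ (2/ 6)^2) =-18688/ 105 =-177.98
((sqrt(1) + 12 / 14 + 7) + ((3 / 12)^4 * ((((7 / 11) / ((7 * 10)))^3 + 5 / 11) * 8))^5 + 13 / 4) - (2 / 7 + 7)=4.82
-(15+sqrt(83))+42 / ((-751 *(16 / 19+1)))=-56439 / 3755 - sqrt(83)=-24.14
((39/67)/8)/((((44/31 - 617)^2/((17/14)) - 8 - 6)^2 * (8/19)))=197771098629/111444459353204365115392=0.00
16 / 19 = 0.84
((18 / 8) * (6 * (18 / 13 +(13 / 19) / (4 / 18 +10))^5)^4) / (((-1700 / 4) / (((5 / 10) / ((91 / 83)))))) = -5625943681560886242226468591699182270077815989748484774653206133728245653852246501922607421875 / 1042691732752206403528643298906383159059522845069027334709504293107644112168711103851790336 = -5395.60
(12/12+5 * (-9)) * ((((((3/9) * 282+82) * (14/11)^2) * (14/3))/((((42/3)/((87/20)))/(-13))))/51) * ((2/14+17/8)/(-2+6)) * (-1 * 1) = -670306/255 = -2628.65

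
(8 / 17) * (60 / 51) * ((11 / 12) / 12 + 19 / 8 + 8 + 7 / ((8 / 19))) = 38990 / 2601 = 14.99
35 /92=0.38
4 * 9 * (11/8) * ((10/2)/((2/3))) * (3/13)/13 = 4455/676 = 6.59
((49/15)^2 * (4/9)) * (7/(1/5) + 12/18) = 1027628/6075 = 169.16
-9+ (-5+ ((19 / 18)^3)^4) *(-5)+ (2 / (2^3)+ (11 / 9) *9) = 20457080548532491 / 1156831381426176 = 17.68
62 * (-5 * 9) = -2790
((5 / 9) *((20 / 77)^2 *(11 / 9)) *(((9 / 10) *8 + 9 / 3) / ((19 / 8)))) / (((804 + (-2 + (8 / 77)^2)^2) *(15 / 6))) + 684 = 249152158026956 / 364257489105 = 684.00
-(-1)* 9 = 9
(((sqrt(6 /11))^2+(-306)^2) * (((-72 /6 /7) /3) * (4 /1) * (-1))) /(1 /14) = 32960064 /11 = 2996369.45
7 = 7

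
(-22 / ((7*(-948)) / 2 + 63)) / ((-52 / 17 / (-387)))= 24123 / 28210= 0.86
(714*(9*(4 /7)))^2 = 13483584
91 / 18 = 5.06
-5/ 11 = -0.45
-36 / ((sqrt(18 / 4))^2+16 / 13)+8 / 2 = -340 / 149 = -2.28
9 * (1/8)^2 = 9/64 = 0.14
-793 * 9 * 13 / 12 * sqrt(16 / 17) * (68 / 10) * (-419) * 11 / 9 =95028362 * sqrt(17) / 15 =26120798.26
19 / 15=1.27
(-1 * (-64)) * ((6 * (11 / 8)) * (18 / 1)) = 9504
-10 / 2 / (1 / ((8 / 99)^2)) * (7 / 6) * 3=-0.11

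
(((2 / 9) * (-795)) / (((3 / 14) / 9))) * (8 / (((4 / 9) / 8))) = -1068480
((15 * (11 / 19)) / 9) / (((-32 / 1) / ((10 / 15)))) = -55 / 2736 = -0.02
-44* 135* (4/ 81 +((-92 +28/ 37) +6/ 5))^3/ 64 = 3372186514710416029/ 49850149950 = 67646466.82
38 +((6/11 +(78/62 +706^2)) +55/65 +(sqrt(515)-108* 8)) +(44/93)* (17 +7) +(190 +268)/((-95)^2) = sqrt(515) +19908856118614/40007825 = 497646.75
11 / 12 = 0.92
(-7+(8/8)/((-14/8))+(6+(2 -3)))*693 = -1782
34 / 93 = 0.37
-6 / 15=-2 / 5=-0.40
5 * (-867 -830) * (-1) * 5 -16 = 42409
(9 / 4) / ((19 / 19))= 9 / 4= 2.25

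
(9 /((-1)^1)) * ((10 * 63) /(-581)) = 810 /83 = 9.76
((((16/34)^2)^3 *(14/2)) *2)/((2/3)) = 5505024/24137569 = 0.23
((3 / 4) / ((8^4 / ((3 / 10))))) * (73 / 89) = 657 / 14581760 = 0.00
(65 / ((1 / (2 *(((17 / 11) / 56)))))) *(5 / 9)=5525 / 2772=1.99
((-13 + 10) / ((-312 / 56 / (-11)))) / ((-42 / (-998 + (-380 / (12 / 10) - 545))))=-61369 / 234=-262.26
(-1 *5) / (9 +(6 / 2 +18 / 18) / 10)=-25 / 47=-0.53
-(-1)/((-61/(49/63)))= -7/549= -0.01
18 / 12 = 3 / 2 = 1.50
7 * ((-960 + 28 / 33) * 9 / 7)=-94956 / 11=-8632.36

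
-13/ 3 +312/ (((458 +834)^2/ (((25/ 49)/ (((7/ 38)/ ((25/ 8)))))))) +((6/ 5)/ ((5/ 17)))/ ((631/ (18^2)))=-1594941033149/ 713060161800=-2.24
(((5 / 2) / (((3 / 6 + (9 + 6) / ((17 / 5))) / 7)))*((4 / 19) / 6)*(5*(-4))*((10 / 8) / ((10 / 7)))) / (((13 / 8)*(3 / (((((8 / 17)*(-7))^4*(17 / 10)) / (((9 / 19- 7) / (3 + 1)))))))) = 9637806080 / 175049901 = 55.06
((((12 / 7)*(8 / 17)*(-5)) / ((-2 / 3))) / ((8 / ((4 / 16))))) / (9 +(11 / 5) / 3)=675 / 34748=0.02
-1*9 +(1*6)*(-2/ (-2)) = -3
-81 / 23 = -3.52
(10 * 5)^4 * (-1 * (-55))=343750000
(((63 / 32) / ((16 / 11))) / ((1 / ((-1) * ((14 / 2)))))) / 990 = -49 / 5120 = -0.01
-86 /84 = -43 /42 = -1.02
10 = 10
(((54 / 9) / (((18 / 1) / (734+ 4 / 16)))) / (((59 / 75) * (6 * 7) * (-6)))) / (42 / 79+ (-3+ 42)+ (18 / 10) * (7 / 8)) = -9667625 / 321884766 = -0.03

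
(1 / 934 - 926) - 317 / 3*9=-1753117 / 934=-1877.00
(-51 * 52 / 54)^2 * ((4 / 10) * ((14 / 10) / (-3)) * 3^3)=-2735096 / 225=-12155.98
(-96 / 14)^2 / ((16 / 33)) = 4752 / 49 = 96.98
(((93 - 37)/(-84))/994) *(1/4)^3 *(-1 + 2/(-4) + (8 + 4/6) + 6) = -79/572544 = -0.00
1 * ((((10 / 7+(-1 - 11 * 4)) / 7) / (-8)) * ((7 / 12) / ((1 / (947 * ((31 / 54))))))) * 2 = 493.49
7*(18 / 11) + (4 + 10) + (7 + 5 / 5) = 33.45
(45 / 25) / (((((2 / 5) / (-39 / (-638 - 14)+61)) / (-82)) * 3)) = -4896753 / 652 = -7510.36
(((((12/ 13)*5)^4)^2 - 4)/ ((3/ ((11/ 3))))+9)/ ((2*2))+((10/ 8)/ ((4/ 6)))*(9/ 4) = 14781853369119431/ 234930447648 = 62920.13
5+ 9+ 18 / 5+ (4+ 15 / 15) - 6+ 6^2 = 52.60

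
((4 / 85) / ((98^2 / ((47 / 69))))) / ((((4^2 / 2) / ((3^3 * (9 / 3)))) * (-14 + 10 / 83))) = -0.00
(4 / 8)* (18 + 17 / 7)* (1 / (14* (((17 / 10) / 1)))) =715 / 1666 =0.43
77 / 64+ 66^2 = 278861 / 64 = 4357.20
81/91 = 0.89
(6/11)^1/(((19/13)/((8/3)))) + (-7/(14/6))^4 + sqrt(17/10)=sqrt(170)/10 + 17137/209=83.30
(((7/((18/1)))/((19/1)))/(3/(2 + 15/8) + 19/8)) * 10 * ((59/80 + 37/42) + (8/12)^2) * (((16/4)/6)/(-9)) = -322307/32452893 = -0.01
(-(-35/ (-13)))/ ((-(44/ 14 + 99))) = 49/ 1859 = 0.03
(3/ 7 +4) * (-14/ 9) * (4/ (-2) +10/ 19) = 1736/ 171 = 10.15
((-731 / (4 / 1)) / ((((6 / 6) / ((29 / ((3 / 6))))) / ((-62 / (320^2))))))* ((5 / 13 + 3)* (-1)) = -7228859 / 332800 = -21.72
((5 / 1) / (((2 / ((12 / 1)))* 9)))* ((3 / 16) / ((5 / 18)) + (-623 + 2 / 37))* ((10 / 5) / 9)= -102329 / 222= -460.94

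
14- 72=-58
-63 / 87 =-21 / 29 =-0.72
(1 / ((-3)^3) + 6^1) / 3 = 161 / 81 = 1.99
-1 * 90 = -90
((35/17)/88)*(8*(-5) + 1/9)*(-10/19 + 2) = -1.38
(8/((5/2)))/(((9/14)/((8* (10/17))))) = 3584/153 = 23.42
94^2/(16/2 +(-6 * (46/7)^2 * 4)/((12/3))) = -35.19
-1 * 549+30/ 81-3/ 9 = -14822/ 27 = -548.96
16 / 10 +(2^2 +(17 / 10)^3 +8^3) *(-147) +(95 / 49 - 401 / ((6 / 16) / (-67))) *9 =27844389061 / 49000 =568252.84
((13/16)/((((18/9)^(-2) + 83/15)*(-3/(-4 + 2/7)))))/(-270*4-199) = -845/6213382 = -0.00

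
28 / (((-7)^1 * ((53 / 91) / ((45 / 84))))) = -195 / 53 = -3.68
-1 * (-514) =514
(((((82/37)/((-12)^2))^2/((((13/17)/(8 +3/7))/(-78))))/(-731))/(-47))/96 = -99179/1606396603392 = -0.00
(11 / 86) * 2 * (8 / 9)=88 / 387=0.23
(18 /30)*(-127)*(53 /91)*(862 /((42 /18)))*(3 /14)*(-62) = 4856376114 /22295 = 217823.55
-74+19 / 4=-69.25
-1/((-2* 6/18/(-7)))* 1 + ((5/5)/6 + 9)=-4/3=-1.33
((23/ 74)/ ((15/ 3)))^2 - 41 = -5612371/ 136900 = -41.00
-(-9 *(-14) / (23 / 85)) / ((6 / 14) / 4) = -99960 / 23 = -4346.09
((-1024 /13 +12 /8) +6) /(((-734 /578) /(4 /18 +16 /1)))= 39092741 /42939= 910.43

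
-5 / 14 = -0.36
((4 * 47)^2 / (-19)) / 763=-35344 / 14497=-2.44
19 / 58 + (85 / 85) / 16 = 0.39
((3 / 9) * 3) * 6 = 6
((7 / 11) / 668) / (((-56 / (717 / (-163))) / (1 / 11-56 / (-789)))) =0.00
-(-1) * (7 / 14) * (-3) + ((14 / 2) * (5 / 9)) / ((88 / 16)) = -157 / 198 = -0.79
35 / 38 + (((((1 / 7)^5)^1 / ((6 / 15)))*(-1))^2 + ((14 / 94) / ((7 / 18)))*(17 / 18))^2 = 56363342755893352064051 / 53583379340433172703536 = 1.05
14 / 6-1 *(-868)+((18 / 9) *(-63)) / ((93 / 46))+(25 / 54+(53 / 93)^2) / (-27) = 1132093691 / 1401138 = 807.98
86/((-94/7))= -6.40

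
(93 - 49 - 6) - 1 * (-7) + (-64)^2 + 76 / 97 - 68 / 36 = 3614128 / 873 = 4139.89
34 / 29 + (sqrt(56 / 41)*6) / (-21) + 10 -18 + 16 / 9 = -1318 / 261 -4*sqrt(574) / 287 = -5.38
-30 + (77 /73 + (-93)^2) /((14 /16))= 5036302 /511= 9855.78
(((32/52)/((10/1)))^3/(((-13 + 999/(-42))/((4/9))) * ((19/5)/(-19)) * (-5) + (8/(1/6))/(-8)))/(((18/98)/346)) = -60763136/12286447875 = -0.00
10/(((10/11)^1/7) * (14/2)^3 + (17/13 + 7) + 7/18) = 5148/27409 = 0.19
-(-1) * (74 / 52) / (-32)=-37 / 832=-0.04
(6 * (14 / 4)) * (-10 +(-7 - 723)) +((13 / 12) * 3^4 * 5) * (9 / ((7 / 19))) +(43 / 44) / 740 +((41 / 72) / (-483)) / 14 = -597180980461 / 123846030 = -4821.96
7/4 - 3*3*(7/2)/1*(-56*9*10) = 635047/4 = 158761.75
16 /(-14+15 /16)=-256 /209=-1.22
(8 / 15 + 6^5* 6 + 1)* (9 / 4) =2099589 / 20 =104979.45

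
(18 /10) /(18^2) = 1 /180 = 0.01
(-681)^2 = 463761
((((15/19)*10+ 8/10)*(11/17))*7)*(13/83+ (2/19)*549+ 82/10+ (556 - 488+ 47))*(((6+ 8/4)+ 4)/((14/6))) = 467203319352/12734275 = 36688.65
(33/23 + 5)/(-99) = -148/2277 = -0.06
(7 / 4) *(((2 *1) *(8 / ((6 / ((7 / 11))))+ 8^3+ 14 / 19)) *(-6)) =-2254126 / 209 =-10785.29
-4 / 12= -1 / 3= -0.33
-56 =-56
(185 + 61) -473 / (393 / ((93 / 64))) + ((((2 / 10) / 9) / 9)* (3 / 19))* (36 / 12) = 1750878239 / 7168320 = 244.25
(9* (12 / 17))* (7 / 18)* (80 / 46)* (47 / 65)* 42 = 663264 / 5083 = 130.49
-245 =-245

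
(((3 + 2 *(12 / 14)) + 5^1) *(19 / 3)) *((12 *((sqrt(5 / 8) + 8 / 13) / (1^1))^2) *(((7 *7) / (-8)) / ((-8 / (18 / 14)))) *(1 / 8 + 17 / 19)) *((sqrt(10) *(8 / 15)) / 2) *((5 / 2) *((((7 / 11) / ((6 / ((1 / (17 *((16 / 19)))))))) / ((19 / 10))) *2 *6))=81375 / 1144 + 22085175 *sqrt(10) / 951808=144.51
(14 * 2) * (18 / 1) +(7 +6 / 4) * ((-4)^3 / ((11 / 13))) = -1528 / 11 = -138.91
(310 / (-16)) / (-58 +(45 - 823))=155 / 6688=0.02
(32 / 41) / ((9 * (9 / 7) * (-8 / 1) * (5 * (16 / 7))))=-49 / 66420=-0.00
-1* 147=-147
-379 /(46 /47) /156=-17813 /7176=-2.48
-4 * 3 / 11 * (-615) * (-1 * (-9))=66420 / 11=6038.18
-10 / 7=-1.43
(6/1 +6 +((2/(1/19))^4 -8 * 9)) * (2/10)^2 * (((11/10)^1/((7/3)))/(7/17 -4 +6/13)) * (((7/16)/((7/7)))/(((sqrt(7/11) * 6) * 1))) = -1149.44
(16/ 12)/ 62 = 2/ 93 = 0.02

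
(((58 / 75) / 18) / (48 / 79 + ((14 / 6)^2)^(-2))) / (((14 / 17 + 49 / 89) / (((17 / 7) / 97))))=2887413739 / 2365556685525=0.00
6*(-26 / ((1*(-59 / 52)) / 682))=93769.22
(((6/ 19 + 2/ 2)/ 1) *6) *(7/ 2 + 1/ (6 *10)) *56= 29540/ 19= 1554.74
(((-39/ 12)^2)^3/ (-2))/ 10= -4826809/ 81920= -58.92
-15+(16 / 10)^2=-311 / 25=-12.44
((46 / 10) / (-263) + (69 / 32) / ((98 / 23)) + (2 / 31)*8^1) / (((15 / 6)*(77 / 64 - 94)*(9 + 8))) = -256879054 / 1008360390275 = -0.00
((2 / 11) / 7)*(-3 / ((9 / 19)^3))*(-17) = 233206 / 18711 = 12.46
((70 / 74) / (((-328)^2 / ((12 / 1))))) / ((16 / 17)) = 1785 / 15922432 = 0.00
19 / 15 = 1.27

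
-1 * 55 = -55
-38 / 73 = -0.52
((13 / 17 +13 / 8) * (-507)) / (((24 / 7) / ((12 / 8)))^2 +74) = -2691325 / 175984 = -15.29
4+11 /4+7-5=35 /4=8.75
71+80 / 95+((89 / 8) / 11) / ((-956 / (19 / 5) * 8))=4593356671 / 63937280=71.84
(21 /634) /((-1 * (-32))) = 21 /20288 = 0.00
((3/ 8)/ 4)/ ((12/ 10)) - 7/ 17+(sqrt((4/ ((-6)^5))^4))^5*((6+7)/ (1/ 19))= -4372091646786173492870623990378393/ 13104230610753048926289914329300992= -0.33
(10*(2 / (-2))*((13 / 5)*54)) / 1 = -1404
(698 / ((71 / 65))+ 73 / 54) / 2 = 2455163 / 7668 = 320.18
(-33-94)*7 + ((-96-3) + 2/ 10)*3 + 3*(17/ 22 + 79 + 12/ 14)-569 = -1512.51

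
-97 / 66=-1.47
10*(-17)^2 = 2890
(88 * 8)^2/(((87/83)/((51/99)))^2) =8154812416/68121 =119710.70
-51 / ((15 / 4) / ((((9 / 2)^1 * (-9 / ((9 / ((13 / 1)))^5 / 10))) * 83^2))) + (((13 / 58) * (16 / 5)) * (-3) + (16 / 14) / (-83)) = 14652981107997892 / 61414605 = 238591147.95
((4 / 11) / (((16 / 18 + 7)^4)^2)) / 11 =172186884 / 78136177280737081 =0.00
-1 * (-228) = 228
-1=-1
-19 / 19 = -1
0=0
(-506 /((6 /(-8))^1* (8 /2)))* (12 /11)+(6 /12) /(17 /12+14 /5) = 46582 /253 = 184.12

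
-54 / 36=-3 / 2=-1.50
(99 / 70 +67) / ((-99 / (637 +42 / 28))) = -6115553 / 13860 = -441.24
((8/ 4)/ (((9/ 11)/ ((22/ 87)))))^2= 234256/ 613089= 0.38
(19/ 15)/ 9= 19/ 135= 0.14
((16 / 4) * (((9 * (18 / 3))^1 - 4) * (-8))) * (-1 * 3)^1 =4800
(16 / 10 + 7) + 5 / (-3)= 6.93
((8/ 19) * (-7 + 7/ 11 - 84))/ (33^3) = -7952/ 7510833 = -0.00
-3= -3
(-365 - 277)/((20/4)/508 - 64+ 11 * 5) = 326136/4567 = 71.41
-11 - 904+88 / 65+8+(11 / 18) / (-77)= -7417307 / 8190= -905.65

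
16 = 16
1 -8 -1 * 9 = -16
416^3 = 71991296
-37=-37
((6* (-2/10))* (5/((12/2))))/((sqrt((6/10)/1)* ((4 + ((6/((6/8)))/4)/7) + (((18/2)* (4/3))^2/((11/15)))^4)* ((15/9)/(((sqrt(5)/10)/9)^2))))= -102487* sqrt(15)/1234235588069763000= -0.00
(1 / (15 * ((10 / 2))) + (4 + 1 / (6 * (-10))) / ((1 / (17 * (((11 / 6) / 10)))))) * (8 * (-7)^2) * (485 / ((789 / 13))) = 2764501649 / 71010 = 38931.16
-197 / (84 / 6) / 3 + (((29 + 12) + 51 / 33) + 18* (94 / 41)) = 1498753 / 18942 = 79.12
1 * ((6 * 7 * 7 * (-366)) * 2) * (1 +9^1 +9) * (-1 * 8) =32711616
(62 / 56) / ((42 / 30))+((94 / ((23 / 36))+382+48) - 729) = -681063 / 4508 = -151.08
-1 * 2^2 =-4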